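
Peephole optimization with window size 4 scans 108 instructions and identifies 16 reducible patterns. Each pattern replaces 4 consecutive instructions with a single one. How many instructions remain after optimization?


Each match removes 3 instructions.
Total removed = 16 * 3 = 48
Remaining = 108 - 48 = 60

60


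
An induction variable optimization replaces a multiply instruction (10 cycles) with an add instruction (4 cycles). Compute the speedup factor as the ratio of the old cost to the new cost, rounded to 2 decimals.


Ratio = mult_cost / add_cost = 10 / 4 = 2.5

2.5


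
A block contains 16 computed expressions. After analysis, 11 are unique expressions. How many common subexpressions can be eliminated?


CSE count = total expressions - unique expressions
= 16 - 11 = 5

5


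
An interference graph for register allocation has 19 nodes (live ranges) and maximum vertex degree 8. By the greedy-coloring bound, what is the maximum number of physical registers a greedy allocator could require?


Greedy coloring never needs more than (max_degree + 1) colors: when coloring a vertex, at most max_degree neighbors are already colored.
Upper bound = 8 + 1 = 9

9


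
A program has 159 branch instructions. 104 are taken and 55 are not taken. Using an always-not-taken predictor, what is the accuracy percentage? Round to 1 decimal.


Predictor: always-not-taken
Correct predictions = 55
Accuracy = 55 / 159 * 100 = 34.6%

34.6


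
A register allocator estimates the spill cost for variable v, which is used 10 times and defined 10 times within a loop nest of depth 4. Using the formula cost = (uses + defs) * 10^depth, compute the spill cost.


uses + defs = 10 + 10 = 20
10^4 = 10000
Spill cost = 20 * 10000 = 200000

200000


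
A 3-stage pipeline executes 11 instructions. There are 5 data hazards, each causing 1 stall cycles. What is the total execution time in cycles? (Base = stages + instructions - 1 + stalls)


Base cycles = 3 + 11 - 1 = 13
Total stalls = 5 * 1 = 5
Total = 13 + 5 = 18

18


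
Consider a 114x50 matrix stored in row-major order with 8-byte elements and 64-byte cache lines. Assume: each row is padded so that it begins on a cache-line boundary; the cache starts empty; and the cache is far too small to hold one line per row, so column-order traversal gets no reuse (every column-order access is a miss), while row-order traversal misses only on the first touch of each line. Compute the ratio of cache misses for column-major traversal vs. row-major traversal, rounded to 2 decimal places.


Each row occupies 50 * 8 = 400 bytes and starts on a line boundary, so it spans ceil(400 / 64) = 7 cache lines.
Row-major traversal misses (one per line touched): 114 * ceil(50 * 8 / 64) = 798
Column-major traversal misses (no reuse, every access misses): 114 * 50 = 5700
Ratio = 5700 / 798 = 7.14

7.14


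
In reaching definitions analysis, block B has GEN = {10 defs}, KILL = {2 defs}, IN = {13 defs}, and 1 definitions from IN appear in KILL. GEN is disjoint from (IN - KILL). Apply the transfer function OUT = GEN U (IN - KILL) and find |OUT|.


IN - KILL: 13 - 1 = 12 surviving definitions
OUT = GEN + surviving = 10 + 12 = 22

22


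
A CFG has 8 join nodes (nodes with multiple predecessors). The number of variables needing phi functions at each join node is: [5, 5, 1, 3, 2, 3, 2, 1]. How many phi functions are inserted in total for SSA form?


Total phi functions = sum of phi functions at each join node
= 5 + 5 + 1 + 3 + 2 + 3 + 2 + 1 = 22

22


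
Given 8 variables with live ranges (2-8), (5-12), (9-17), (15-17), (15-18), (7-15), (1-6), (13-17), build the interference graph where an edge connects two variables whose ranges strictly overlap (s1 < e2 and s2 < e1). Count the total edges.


Check all pairs for overlapping intervals.
Two intervals (s1,e1) and (s2,e2) overlap if s1 < e2 and s2 < e1.
v0 (2-8) vs v1..v7: overlaps v1, v5, v6 -> 3
v1 (5-12) vs v2..v7: overlaps v2, v5, v6 -> 3
v2 (9-17) vs v3..v7: overlaps v3, v4, v5, v7 -> 4
v3 (15-17) vs v4..v7: overlaps v4, v7 -> 2
v4 (15-18) vs v5..v7: overlaps v7 -> 1
v5 (7-15) vs v6..v7: overlaps v7 -> 1
v6 (1-6) vs v7: overlaps none -> 0
Total overlapping pairs = 3 + 3 + 4 + 2 + 1 + 1 + 0 = 14

14


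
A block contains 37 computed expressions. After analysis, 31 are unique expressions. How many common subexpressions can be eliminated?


CSE count = total expressions - unique expressions
= 37 - 31 = 6

6


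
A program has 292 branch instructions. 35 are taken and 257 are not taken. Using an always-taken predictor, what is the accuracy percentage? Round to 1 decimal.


Predictor: always-taken
Correct predictions = 35
Accuracy = 35 / 292 * 100 = 12.0%

12.0


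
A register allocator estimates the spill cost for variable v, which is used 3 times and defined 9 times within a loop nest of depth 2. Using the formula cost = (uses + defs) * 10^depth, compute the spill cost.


uses + defs = 3 + 9 = 12
10^2 = 100
Spill cost = 12 * 100 = 1200

1200


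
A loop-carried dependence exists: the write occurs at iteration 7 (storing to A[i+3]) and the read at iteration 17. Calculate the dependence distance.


Distance = read iteration - write iteration
= 17 - 7 = 10

10


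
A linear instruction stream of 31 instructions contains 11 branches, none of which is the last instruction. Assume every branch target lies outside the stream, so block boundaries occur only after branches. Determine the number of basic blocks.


With no in-sequence branch targets, the leaders are the first instruction plus the instruction after each branch.
Number of basic blocks = branches + 1
= 11 + 1 = 12

12


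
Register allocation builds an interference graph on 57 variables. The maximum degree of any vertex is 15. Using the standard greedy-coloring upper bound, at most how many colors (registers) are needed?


Greedy coloring never needs more than (max_degree + 1) colors: when coloring a vertex, at most max_degree neighbors are already colored.
Upper bound = 15 + 1 = 16

16


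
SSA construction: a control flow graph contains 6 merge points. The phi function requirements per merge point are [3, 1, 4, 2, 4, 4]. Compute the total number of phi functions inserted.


Total phi functions = sum of phi functions at each join node
= 3 + 1 + 4 + 2 + 4 + 4 = 18

18


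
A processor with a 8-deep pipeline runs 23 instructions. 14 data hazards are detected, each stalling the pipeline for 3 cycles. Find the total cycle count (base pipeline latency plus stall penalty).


Base cycles = 8 + 23 - 1 = 30
Total stalls = 14 * 3 = 42
Total = 30 + 42 = 72

72


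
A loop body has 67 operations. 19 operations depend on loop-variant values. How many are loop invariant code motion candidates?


Invariant candidates = total - loop-dependent
= 67 - 19 = 48

48


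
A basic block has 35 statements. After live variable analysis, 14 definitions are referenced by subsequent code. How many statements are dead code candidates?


Dead code = total statements - live definitions
= 35 - 14 = 21

21


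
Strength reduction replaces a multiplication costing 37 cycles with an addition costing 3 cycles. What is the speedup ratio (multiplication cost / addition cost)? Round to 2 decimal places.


Ratio = mult_cost / add_cost = 37 / 3 = 12.33

12.33


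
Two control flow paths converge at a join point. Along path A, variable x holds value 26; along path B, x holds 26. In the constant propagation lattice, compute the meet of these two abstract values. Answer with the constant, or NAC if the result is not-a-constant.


Meet operation: if both paths give the same constant, result is that constant; if they differ, result is NAC (not-a-constant).
Path A: 26, Path B: 26 -> equal
Result: constant -> 26

26


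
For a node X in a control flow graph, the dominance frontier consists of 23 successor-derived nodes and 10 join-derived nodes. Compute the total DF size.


DF(X) = direct successor contributions + join point contributions
= 23 + 10 = 33

33


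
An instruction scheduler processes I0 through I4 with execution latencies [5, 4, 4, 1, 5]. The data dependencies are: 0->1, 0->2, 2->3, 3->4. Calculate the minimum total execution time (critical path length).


Compute longest path through dependency graph: dist(Ik) = max over predecessors of dist + latency(Ik).
dist(I0) = latency 5 = 5
dist(I1) = dist(I0) + 4 = 5 + 4 = 9
dist(I2) = dist(I0) + 4 = 5 + 4 = 9
dist(I3) = dist(I2) + 1 = 9 + 1 = 10
dist(I4) = dist(I3) + 5 = 10 + 5 = 15
Critical path = max dist = 15

15


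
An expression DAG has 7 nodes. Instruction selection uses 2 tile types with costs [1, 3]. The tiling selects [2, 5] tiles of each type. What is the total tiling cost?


Total cost = sum(count_i * cost_i)
= 2*1 + 5*3
= 17

17


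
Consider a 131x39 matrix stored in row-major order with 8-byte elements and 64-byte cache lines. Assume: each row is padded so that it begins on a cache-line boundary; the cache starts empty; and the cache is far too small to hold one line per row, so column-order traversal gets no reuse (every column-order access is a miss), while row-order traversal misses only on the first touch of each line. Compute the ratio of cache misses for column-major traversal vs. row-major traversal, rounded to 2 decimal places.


Each row occupies 39 * 8 = 312 bytes and starts on a line boundary, so it spans ceil(312 / 64) = 5 cache lines.
Row-major traversal misses (one per line touched): 131 * ceil(39 * 8 / 64) = 655
Column-major traversal misses (no reuse, every access misses): 131 * 39 = 5109
Ratio = 5109 / 655 = 7.8

7.8


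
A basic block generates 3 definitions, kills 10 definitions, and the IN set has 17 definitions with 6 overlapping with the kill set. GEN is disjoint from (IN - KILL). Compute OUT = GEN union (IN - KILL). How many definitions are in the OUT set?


IN - KILL: 17 - 6 = 11 surviving definitions
OUT = GEN + surviving = 3 + 11 = 14

14


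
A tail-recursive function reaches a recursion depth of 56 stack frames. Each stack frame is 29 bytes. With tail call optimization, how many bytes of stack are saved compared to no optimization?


Without TCO: 56 * 29 = 1624 bytes
With TCO: reuse 1 frame = 29 bytes
Savings = 1624 - 29 = 1595

1595


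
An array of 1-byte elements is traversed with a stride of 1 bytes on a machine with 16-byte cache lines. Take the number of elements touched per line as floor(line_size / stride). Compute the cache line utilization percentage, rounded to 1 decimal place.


Elements per cache line = floor(16 / 1) = 16
Bytes used = 16 * 1 = 16
Utilization = 16 / 16 * 100 = 100.0%

100.0


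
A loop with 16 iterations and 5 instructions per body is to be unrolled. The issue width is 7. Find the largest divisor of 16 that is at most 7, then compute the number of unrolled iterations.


Largest divisor of 16 <= 7 is 4
New iterations = 16 / 4 = 4

4


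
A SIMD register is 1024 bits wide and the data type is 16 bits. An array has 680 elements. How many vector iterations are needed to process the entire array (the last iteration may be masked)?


Width = 1024 / 16 = 64 elements per vector op
Iterations = ceil(680 / 64) = 11

11


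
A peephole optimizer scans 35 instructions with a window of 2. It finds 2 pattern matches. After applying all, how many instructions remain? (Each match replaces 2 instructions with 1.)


Each match removes 1 instructions.
Total removed = 2 * 1 = 2
Remaining = 35 - 2 = 33

33


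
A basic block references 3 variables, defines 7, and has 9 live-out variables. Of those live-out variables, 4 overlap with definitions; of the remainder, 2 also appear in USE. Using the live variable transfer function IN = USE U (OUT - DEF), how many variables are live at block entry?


OUT - DEF: 9 - 4 = 5
|IN| = |USE| + |OUT - DEF| - |USE ∩ (OUT - DEF)| = 3 + 5 - 2 = 6

6


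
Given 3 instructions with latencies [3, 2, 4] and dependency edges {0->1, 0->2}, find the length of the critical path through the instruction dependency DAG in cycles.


Compute longest path through dependency graph: dist(Ik) = max over predecessors of dist + latency(Ik).
dist(I0) = latency 3 = 3
dist(I1) = dist(I0) + 2 = 3 + 2 = 5
dist(I2) = dist(I0) + 4 = 3 + 4 = 7
Critical path = max dist = 7

7


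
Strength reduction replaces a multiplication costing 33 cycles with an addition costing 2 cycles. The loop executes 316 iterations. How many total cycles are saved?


Per-iteration saving = 33 - 2 = 31
Total saved = 316 * 31 = 9796

9796


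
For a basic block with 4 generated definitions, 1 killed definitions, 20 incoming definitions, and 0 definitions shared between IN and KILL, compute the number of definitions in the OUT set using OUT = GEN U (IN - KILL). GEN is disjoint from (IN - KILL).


IN - KILL: 20 - 0 = 20 surviving definitions
OUT = GEN + surviving = 4 + 20 = 24

24


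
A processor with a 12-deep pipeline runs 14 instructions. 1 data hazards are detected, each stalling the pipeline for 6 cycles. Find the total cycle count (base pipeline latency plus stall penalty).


Base cycles = 12 + 14 - 1 = 25
Total stalls = 1 * 6 = 6
Total = 25 + 6 = 31

31


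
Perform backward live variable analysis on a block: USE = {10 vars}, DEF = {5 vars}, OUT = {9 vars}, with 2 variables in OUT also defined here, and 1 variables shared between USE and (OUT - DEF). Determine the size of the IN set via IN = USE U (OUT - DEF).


OUT - DEF: 9 - 2 = 7
|IN| = |USE| + |OUT - DEF| - |USE ∩ (OUT - DEF)| = 10 + 7 - 1 = 16

16


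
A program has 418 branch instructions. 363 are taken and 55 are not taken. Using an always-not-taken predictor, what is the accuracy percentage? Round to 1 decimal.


Predictor: always-not-taken
Correct predictions = 55
Accuracy = 55 / 418 * 100 = 13.2%

13.2


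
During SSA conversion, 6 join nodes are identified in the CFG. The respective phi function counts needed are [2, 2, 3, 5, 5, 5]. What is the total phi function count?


Total phi functions = sum of phi functions at each join node
= 2 + 2 + 3 + 5 + 5 + 5 = 22

22


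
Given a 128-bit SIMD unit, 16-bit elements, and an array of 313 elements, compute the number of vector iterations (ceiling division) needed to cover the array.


Width = 128 / 16 = 8 elements per vector op
Iterations = ceil(313 / 8) = 40

40


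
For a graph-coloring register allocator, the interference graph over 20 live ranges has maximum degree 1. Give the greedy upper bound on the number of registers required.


Greedy coloring never needs more than (max_degree + 1) colors: when coloring a vertex, at most max_degree neighbors are already colored.
Upper bound = 1 + 1 = 2

2


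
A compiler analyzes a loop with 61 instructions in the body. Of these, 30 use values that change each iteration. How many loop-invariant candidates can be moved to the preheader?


Invariant candidates = total - loop-dependent
= 61 - 30 = 31

31


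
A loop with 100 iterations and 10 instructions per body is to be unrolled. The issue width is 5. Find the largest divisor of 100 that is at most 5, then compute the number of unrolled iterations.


Largest divisor of 100 <= 5 is 5
New iterations = 100 / 5 = 20

20


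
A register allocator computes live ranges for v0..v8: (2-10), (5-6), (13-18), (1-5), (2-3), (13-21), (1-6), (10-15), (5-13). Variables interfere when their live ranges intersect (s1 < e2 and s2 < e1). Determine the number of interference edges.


Check all pairs for overlapping intervals.
Two intervals (s1,e1) and (s2,e2) overlap if s1 < e2 and s2 < e1.
v0 (2-10) vs v1..v8: overlaps v1, v3, v4, v6, v8 -> 5
v1 (5-6) vs v2..v8: overlaps v6, v8 -> 2
v2 (13-18) vs v3..v8: overlaps v5, v7 -> 2
v3 (1-5) vs v4..v8: overlaps v4, v6 -> 2
v4 (2-3) vs v5..v8: overlaps v6 -> 1
v5 (13-21) vs v6..v8: overlaps v7 -> 1
v6 (1-6) vs v7..v8: overlaps v8 -> 1
v7 (10-15) vs v8: overlaps v8 -> 1
Total overlapping pairs = 5 + 2 + 2 + 2 + 1 + 1 + 1 + 1 = 15

15


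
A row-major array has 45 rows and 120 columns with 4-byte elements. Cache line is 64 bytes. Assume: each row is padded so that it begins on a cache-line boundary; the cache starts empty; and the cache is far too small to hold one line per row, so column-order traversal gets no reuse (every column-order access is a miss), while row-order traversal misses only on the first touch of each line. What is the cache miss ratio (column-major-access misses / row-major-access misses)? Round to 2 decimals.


Each row occupies 120 * 4 = 480 bytes and starts on a line boundary, so it spans ceil(480 / 64) = 8 cache lines.
Row-major traversal misses (one per line touched): 45 * ceil(120 * 4 / 64) = 360
Column-major traversal misses (no reuse, every access misses): 45 * 120 = 5400
Ratio = 5400 / 360 = 15.0

15.0


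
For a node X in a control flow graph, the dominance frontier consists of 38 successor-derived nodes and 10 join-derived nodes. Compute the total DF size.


DF(X) = direct successor contributions + join point contributions
= 38 + 10 = 48

48


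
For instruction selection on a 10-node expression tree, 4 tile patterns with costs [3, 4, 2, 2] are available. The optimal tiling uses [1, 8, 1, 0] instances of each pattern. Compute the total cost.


Total cost = sum(count_i * cost_i)
= 1*3 + 8*4 + 1*2 + 0*2
= 37

37


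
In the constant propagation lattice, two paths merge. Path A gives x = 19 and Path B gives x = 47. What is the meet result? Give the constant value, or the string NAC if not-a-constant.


Meet operation: if both paths give the same constant, result is that constant; if they differ, result is NAC (not-a-constant).
Path A: 19, Path B: 47 -> differ
Result: not-a-constant -> NAC

NAC


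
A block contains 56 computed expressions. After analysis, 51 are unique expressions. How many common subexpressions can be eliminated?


CSE count = total expressions - unique expressions
= 56 - 51 = 5

5


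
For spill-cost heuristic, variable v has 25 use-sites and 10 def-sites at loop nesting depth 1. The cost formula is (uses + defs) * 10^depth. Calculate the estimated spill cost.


uses + defs = 25 + 10 = 35
10^1 = 10
Spill cost = 35 * 10 = 350

350


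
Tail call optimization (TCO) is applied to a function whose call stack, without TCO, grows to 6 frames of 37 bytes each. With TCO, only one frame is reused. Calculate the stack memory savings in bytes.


Without TCO: 6 * 37 = 222 bytes
With TCO: reuse 1 frame = 37 bytes
Savings = 222 - 37 = 185

185


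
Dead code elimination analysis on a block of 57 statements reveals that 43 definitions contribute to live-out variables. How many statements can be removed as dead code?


Dead code = total statements - live definitions
= 57 - 43 = 14

14


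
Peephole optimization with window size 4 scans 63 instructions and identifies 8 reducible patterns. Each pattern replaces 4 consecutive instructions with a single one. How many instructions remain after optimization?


Each match removes 3 instructions.
Total removed = 8 * 3 = 24
Remaining = 63 - 24 = 39

39


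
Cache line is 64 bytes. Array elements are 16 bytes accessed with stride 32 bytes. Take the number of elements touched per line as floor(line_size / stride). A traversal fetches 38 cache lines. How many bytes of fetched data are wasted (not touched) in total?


Elements per line = floor(64 / 32) = 2
Bytes used per line = 2 * 16 = 32
Wasted per line = 64 - 32 = 32
Total wasted = 32 * 38 = 1216

1216


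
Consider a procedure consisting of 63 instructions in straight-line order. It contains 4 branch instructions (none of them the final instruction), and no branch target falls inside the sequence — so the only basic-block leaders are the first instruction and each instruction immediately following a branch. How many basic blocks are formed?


With no in-sequence branch targets, the leaders are the first instruction plus the instruction after each branch.
Number of basic blocks = branches + 1
= 4 + 1 = 5

5


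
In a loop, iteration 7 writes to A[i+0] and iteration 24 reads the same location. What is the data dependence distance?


Distance = read iteration - write iteration
= 24 - 7 = 17

17


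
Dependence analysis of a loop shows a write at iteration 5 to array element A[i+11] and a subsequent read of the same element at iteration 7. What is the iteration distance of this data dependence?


Distance = read iteration - write iteration
= 7 - 5 = 2

2


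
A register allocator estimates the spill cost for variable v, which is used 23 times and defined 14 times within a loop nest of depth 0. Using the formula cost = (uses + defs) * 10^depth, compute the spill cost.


uses + defs = 23 + 14 = 37
10^0 = 1
Spill cost = 37 * 1 = 37

37


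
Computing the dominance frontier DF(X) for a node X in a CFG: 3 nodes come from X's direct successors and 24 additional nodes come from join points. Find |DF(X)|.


DF(X) = direct successor contributions + join point contributions
= 3 + 24 = 27

27


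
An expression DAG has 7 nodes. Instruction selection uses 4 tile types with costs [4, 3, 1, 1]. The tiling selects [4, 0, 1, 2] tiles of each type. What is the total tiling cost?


Total cost = sum(count_i * cost_i)
= 4*4 + 0*3 + 1*1 + 2*1
= 19

19


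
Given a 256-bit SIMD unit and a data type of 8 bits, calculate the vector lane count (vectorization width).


Width = SIMD bits / data type bits
= 256 / 8 = 32

32


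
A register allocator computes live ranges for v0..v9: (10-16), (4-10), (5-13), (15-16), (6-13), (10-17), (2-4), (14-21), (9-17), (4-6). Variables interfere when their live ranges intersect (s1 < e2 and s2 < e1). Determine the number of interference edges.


Check all pairs for overlapping intervals.
Two intervals (s1,e1) and (s2,e2) overlap if s1 < e2 and s2 < e1.
v0 (10-16) vs v1..v9: overlaps v2, v3, v4, v5, v7, v8 -> 6
v1 (4-10) vs v2..v9: overlaps v2, v4, v8, v9 -> 4
v2 (5-13) vs v3..v9: overlaps v4, v5, v8, v9 -> 4
v3 (15-16) vs v4..v9: overlaps v5, v7, v8 -> 3
v4 (6-13) vs v5..v9: overlaps v5, v8 -> 2
v5 (10-17) vs v6..v9: overlaps v7, v8 -> 2
v6 (2-4) vs v7..v9: overlaps none -> 0
v7 (14-21) vs v8..v9: overlaps v8 -> 1
v8 (9-17) vs v9: overlaps none -> 0
Total overlapping pairs = 6 + 4 + 4 + 3 + 2 + 2 + 0 + 1 + 0 = 22

22


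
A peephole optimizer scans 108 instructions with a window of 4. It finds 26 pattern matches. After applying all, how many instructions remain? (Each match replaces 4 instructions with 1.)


Each match removes 3 instructions.
Total removed = 26 * 3 = 78
Remaining = 108 - 78 = 30

30


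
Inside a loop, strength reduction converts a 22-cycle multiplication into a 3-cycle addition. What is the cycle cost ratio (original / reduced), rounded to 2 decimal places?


Ratio = mult_cost / add_cost = 22 / 3 = 7.33

7.33


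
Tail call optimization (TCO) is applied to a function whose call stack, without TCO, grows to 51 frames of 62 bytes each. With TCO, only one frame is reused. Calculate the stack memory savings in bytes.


Without TCO: 51 * 62 = 3162 bytes
With TCO: reuse 1 frame = 62 bytes
Savings = 3162 - 62 = 3100

3100


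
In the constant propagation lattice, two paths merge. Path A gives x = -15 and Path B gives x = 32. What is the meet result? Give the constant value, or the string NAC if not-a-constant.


Meet operation: if both paths give the same constant, result is that constant; if they differ, result is NAC (not-a-constant).
Path A: -15, Path B: 32 -> differ
Result: not-a-constant -> NAC

NAC


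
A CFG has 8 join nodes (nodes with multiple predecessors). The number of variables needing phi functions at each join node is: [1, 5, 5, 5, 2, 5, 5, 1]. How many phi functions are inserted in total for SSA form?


Total phi functions = sum of phi functions at each join node
= 1 + 5 + 5 + 5 + 2 + 5 + 5 + 1 = 29

29


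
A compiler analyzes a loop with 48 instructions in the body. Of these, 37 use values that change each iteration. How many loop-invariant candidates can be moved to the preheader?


Invariant candidates = total - loop-dependent
= 48 - 37 = 11

11


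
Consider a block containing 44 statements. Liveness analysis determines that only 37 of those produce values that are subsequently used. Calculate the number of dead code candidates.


Dead code = total statements - live definitions
= 44 - 37 = 7

7


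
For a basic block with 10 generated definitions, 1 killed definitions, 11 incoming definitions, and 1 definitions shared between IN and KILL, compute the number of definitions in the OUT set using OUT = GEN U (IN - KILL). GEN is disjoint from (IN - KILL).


IN - KILL: 11 - 1 = 10 surviving definitions
OUT = GEN + surviving = 10 + 10 = 20

20


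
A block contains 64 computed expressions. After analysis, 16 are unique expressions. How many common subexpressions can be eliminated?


CSE count = total expressions - unique expressions
= 64 - 16 = 48

48


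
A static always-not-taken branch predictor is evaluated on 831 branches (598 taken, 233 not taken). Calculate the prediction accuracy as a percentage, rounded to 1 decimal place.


Predictor: always-not-taken
Correct predictions = 233
Accuracy = 233 / 831 * 100 = 28.0%

28.0


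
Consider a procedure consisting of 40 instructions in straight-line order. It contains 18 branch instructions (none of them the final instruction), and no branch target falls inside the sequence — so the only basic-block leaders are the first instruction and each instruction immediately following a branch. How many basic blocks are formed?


With no in-sequence branch targets, the leaders are the first instruction plus the instruction after each branch.
Number of basic blocks = branches + 1
= 18 + 1 = 19

19


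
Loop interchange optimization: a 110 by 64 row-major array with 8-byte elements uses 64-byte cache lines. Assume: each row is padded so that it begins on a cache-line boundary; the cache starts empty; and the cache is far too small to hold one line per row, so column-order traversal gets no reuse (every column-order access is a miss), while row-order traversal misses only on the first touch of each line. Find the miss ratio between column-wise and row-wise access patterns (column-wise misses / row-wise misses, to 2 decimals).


Each row occupies 64 * 8 = 512 bytes and starts on a line boundary, so it spans ceil(512 / 64) = 8 cache lines.
Row-major traversal misses (one per line touched): 110 * ceil(64 * 8 / 64) = 880
Column-major traversal misses (no reuse, every access misses): 110 * 64 = 7040
Ratio = 7040 / 880 = 8.0

8.0


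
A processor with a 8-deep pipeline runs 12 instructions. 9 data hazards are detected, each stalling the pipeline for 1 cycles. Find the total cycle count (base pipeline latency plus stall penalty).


Base cycles = 8 + 12 - 1 = 19
Total stalls = 9 * 1 = 9
Total = 19 + 9 = 28

28


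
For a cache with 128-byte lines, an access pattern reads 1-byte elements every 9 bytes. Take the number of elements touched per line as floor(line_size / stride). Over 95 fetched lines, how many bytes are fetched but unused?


Elements per line = floor(128 / 9) = 14
Bytes used per line = 14 * 1 = 14
Wasted per line = 128 - 14 = 114
Total wasted = 114 * 95 = 10830

10830


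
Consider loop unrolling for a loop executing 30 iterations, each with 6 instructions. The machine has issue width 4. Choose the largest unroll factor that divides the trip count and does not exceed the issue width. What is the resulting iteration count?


Largest divisor of 30 <= 4 is 3
New iterations = 30 / 3 = 10

10


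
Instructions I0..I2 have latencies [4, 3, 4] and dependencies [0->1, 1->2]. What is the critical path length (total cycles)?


Compute longest path through dependency graph: dist(Ik) = max over predecessors of dist + latency(Ik).
dist(I0) = latency 4 = 4
dist(I1) = dist(I0) + 3 = 4 + 3 = 7
dist(I2) = dist(I1) + 4 = 7 + 4 = 11
Critical path = max dist = 11

11


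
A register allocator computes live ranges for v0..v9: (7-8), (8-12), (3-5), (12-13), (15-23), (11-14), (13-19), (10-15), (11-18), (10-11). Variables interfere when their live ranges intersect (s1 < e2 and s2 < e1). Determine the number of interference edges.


Check all pairs for overlapping intervals.
Two intervals (s1,e1) and (s2,e2) overlap if s1 < e2 and s2 < e1.
v0 (7-8) vs v1..v9: overlaps none -> 0
v1 (8-12) vs v2..v9: overlaps v5, v7, v8, v9 -> 4
v2 (3-5) vs v3..v9: overlaps none -> 0
v3 (12-13) vs v4..v9: overlaps v5, v7, v8 -> 3
v4 (15-23) vs v5..v9: overlaps v6, v8 -> 2
v5 (11-14) vs v6..v9: overlaps v6, v7, v8 -> 3
v6 (13-19) vs v7..v9: overlaps v7, v8 -> 2
v7 (10-15) vs v8..v9: overlaps v8, v9 -> 2
v8 (11-18) vs v9: overlaps none -> 0
Total overlapping pairs = 0 + 4 + 0 + 3 + 2 + 3 + 2 + 2 + 0 = 16

16


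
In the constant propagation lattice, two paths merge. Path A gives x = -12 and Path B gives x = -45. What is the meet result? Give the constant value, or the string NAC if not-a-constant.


Meet operation: if both paths give the same constant, result is that constant; if they differ, result is NAC (not-a-constant).
Path A: -12, Path B: -45 -> differ
Result: not-a-constant -> NAC

NAC


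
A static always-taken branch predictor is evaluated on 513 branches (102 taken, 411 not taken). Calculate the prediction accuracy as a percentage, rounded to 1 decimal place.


Predictor: always-taken
Correct predictions = 102
Accuracy = 102 / 513 * 100 = 19.9%

19.9


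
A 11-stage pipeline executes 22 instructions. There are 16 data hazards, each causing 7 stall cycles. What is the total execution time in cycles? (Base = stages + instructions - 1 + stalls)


Base cycles = 11 + 22 - 1 = 32
Total stalls = 16 * 7 = 112
Total = 32 + 112 = 144

144


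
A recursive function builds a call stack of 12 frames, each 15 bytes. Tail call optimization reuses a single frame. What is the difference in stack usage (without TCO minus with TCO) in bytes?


Without TCO: 12 * 15 = 180 bytes
With TCO: reuse 1 frame = 15 bytes
Savings = 180 - 15 = 165

165


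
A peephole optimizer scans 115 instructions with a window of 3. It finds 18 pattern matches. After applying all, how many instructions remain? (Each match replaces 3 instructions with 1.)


Each match removes 2 instructions.
Total removed = 18 * 2 = 36
Remaining = 115 - 36 = 79

79


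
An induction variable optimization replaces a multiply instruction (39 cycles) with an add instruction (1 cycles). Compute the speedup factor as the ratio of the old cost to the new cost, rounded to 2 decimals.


Ratio = mult_cost / add_cost = 39 / 1 = 39.0

39.0


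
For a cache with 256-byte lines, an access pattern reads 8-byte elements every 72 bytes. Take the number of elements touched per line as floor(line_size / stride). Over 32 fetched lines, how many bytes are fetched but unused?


Elements per line = floor(256 / 72) = 3
Bytes used per line = 3 * 8 = 24
Wasted per line = 256 - 24 = 232
Total wasted = 232 * 32 = 7424

7424


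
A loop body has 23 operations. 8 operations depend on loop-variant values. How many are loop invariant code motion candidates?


Invariant candidates = total - loop-dependent
= 23 - 8 = 15

15


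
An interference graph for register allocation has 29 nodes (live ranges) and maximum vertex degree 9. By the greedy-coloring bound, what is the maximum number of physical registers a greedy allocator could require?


Greedy coloring never needs more than (max_degree + 1) colors: when coloring a vertex, at most max_degree neighbors are already colored.
Upper bound = 9 + 1 = 10

10


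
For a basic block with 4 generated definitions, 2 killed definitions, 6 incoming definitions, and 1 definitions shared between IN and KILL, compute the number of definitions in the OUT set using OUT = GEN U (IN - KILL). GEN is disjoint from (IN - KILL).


IN - KILL: 6 - 1 = 5 surviving definitions
OUT = GEN + surviving = 4 + 5 = 9

9


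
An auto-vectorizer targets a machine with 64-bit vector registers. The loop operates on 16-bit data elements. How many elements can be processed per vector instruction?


Width = SIMD bits / data type bits
= 64 / 16 = 4

4


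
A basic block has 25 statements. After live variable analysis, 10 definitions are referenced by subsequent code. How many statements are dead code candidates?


Dead code = total statements - live definitions
= 25 - 10 = 15

15


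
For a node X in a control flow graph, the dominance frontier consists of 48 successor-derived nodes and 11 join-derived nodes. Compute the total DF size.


DF(X) = direct successor contributions + join point contributions
= 48 + 11 = 59

59


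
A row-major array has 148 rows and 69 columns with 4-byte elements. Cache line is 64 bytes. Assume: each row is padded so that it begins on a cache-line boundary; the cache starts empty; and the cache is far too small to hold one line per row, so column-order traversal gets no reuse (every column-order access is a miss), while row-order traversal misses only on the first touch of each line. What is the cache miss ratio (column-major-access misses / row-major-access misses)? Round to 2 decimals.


Each row occupies 69 * 4 = 276 bytes and starts on a line boundary, so it spans ceil(276 / 64) = 5 cache lines.
Row-major traversal misses (one per line touched): 148 * ceil(69 * 4 / 64) = 740
Column-major traversal misses (no reuse, every access misses): 148 * 69 = 10212
Ratio = 10212 / 740 = 13.8

13.8


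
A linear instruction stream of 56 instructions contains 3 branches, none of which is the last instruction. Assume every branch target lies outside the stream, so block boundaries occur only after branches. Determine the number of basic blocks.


With no in-sequence branch targets, the leaders are the first instruction plus the instruction after each branch.
Number of basic blocks = branches + 1
= 3 + 1 = 4

4


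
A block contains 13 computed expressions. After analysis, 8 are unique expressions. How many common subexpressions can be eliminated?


CSE count = total expressions - unique expressions
= 13 - 8 = 5

5


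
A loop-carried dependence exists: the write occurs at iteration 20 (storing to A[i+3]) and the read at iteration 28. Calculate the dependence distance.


Distance = read iteration - write iteration
= 28 - 20 = 8

8


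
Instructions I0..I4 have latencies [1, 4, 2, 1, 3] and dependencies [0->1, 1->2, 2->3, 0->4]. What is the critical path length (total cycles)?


Compute longest path through dependency graph: dist(Ik) = max over predecessors of dist + latency(Ik).
dist(I0) = latency 1 = 1
dist(I1) = dist(I0) + 4 = 1 + 4 = 5
dist(I2) = dist(I1) + 2 = 5 + 2 = 7
dist(I3) = dist(I2) + 1 = 7 + 1 = 8
dist(I4) = dist(I0) + 3 = 1 + 3 = 4
Critical path = max dist = 8

8


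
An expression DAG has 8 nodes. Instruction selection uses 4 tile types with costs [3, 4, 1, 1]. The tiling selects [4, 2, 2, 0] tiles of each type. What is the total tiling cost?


Total cost = sum(count_i * cost_i)
= 4*3 + 2*4 + 2*1 + 0*1
= 22

22


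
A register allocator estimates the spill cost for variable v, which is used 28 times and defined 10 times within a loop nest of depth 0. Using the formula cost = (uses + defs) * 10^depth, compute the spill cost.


uses + defs = 28 + 10 = 38
10^0 = 1
Spill cost = 38 * 1 = 38

38


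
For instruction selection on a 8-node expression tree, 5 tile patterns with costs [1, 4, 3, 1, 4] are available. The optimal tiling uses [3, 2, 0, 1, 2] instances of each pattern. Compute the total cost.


Total cost = sum(count_i * cost_i)
= 3*1 + 2*4 + 0*3 + 1*1 + 2*4
= 20

20


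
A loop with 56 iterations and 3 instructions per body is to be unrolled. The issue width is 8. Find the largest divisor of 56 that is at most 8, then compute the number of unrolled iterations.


Largest divisor of 56 <= 8 is 8
New iterations = 56 / 8 = 7

7


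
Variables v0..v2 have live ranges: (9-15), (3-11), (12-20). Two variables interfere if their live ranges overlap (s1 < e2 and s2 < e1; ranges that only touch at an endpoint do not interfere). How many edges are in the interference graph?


Check all pairs for overlapping intervals.
Two intervals (s1,e1) and (s2,e2) overlap if s1 < e2 and s2 < e1.
v0 (9-15) vs v1..v2: overlaps v1, v2 -> 2
v1 (3-11) vs v2: overlaps none -> 0
Total overlapping pairs = 2 + 0 = 2

2


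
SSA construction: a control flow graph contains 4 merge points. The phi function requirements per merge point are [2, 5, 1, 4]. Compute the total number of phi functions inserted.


Total phi functions = sum of phi functions at each join node
= 2 + 5 + 1 + 4 = 12

12


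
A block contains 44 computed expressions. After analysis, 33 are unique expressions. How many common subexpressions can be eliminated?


CSE count = total expressions - unique expressions
= 44 - 33 = 11

11


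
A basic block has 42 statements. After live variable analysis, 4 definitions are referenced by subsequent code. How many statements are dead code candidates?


Dead code = total statements - live definitions
= 42 - 4 = 38

38


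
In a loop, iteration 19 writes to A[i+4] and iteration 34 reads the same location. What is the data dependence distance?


Distance = read iteration - write iteration
= 34 - 19 = 15

15


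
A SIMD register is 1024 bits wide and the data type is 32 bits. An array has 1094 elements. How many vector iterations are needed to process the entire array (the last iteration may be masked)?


Width = 1024 / 32 = 32 elements per vector op
Iterations = ceil(1094 / 32) = 35

35


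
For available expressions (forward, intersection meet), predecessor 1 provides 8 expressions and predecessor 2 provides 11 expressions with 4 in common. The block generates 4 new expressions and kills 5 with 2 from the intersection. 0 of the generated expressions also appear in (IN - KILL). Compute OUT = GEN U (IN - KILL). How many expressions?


IN = intersection of predecessors = 4
IN - KILL = 4 - 2 = 2
|OUT| = |GEN| + |IN - KILL| - |GEN ∩ (IN - KILL)| = 4 + 2 - 0 = 6

6


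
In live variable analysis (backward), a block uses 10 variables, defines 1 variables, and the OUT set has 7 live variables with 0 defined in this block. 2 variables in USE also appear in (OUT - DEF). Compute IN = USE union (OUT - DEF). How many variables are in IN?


OUT - DEF: 7 - 0 = 7
|IN| = |USE| + |OUT - DEF| - |USE ∩ (OUT - DEF)| = 10 + 7 - 2 = 15

15


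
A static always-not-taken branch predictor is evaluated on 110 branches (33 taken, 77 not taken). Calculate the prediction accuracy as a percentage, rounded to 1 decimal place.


Predictor: always-not-taken
Correct predictions = 77
Accuracy = 77 / 110 * 100 = 70.0%

70.0


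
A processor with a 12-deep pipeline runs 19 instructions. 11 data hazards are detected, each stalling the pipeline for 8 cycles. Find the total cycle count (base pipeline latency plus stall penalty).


Base cycles = 12 + 19 - 1 = 30
Total stalls = 11 * 8 = 88
Total = 30 + 88 = 118

118


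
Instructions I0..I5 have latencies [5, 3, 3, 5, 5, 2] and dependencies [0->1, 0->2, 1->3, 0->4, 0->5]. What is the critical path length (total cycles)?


Compute longest path through dependency graph: dist(Ik) = max over predecessors of dist + latency(Ik).
dist(I0) = latency 5 = 5
dist(I1) = dist(I0) + 3 = 5 + 3 = 8
dist(I2) = dist(I0) + 3 = 5 + 3 = 8
dist(I3) = dist(I1) + 5 = 8 + 5 = 13
dist(I4) = dist(I0) + 5 = 5 + 5 = 10
dist(I5) = dist(I0) + 2 = 5 + 2 = 7
Critical path = max dist = 13

13


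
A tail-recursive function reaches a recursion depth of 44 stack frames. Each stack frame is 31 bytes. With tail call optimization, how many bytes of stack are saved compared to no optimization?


Without TCO: 44 * 31 = 1364 bytes
With TCO: reuse 1 frame = 31 bytes
Savings = 1364 - 31 = 1333

1333


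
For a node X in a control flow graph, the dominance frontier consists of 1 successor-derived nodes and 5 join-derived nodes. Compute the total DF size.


DF(X) = direct successor contributions + join point contributions
= 1 + 5 = 6

6
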